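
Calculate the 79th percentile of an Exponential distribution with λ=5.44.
0.2869

We have X ~ Exponential(λ=5.44).

We want to find x such that P(X ≤ x) = 0.79.

This is the 79th percentile, which means 79% of values fall below this point.

Using the inverse CDF (quantile function):
x = F⁻¹(0.79) = 0.2869

Verification: P(X ≤ 0.2869) = 0.79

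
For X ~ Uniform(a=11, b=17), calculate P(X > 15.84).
0.193333

We have X ~ Uniform(a=11, b=17).

P(X > 15.84) = 1 - P(X ≤ 15.84)
                = 1 - F(15.84)
                = 1 - 0.806667
                = 0.193333

So there's approximately a 19.3% chance that X exceeds 15.84.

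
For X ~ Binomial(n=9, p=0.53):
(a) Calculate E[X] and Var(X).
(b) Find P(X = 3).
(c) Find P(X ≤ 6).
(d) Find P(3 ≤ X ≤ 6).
(a) E[X] = 4.7700, Var(X) = 2.2419
(b) P(X = 3) = 0.134801
(c) P(X ≤ 6) = 0.876947
(d) P(3 ≤ X ≤ 6) = 0.813238

We have X ~ Binomial(n=9, p=0.53).

(a) Moments:
E[X] = 4.7700
Var(X) = 2.2419
σ = √Var(X) = 1.4973

(b) Point probability using PMF:
P(X = 3) = 0.134801

(c) Cumulative probability using CDF:
P(X ≤ 6) = F(6) = 0.876947

(d) Range probability:
P(3 ≤ X ≤ 6) = P(X ≤ 6) - P(X ≤ 2)
                   = F(6) - F(2)
                   = 0.876947 - 0.063709
                   = 0.813238

This means approximately 81.3% of outcomes fall in the interval [3, 6].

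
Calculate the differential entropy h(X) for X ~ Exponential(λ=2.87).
-0.0543 nats

We have X ~ Exponential(λ=2.87).

The differential entropy measures the uncertainty or information content of the distribution.

For an Exponential distribution with λ=2.87:
h(X) = -0.0543 nats

(In bits, this would be -0.0784 bits.)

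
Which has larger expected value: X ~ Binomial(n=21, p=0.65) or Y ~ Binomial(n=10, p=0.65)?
X has larger mean (13.6500 > 6.5000)

Compute the expected value for each distribution:

X ~ Binomial(n=21, p=0.65):
E[X] = 13.6500

Y ~ Binomial(n=10, p=0.65):
E[Y] = 6.5000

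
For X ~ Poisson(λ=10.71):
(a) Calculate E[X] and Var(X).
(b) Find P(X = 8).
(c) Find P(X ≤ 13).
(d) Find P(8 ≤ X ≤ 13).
(a) E[X] = 10.7100, Var(X) = 10.7100
(b) P(X = 8) = 0.095830
(c) P(X ≤ 13) = 0.807409
(d) P(8 ≤ X ≤ 13) = 0.644483

We have X ~ Poisson(λ=10.71).

(a) Moments:
E[X] = 10.7100
Var(X) = 10.7100
σ = √Var(X) = 3.2726

(b) Point probability using PMF:
P(X = 8) = 0.095830

(c) Cumulative probability using CDF:
P(X ≤ 13) = F(13) = 0.807409

(d) Range probability:
P(8 ≤ X ≤ 13) = P(X ≤ 13) - P(X ≤ 7)
                   = F(13) - F(7)
                   = 0.807409 - 0.162925
                   = 0.644483

This means approximately 64.4% of outcomes fall in the interval [8, 13].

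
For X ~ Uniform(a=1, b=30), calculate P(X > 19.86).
0.349655

We have X ~ Uniform(a=1, b=30).

P(X > 19.86) = 1 - P(X ≤ 19.86)
                = 1 - F(19.86)
                = 1 - 0.650345
                = 0.349655

So there's approximately a 35.0% chance that X exceeds 19.86.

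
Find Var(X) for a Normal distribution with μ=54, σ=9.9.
98.0100

We have X ~ Normal(μ=54, σ=9.9).

For a Normal distribution with μ=54, σ=9.9:
Var(X) = 98.0100

The variance measures the spread of the distribution around the mean.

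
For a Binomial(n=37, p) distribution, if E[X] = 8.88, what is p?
p = 0.24

For a Binomial(n, p) distribution:
E[X] = n × p

Given n = 37 and E[X] = 8.88:
8.88 = 37 × p
p = 8.88 / 37 = 0.24

Verification: Binomial(37, 0.24) has E[X] = 8.88 ✓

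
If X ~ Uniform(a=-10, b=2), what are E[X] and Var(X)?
E[X] = -4.0000, Var(X) = 12.0000

We have X ~ Uniform(a=-10, b=2).

For a Uniform distribution with a=-10, b=2:

Expected value:
E[X] = -4.0000

Variance:
Var(X) = 12.0000

Standard deviation:
σ = √Var(X) = 3.4641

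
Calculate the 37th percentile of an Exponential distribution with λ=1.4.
0.3300

We have X ~ Exponential(λ=1.4).

We want to find x such that P(X ≤ x) = 0.37.

This is the 37th percentile, which means 37% of values fall below this point.

Using the inverse CDF (quantile function):
x = F⁻¹(0.37) = 0.3300

Verification: P(X ≤ 0.3300) = 0.37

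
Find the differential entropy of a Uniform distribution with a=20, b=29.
2.1972 nats

We have X ~ Uniform(a=20, b=29).

The differential entropy measures the uncertainty or information content of the distribution.

For a Uniform distribution with a=20, b=29:
h(X) = 2.1972 nats

(In bits, this would be 3.1699 bits.)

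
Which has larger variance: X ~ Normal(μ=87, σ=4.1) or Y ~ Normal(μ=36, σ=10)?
Y has larger variance (100.0000 > 16.8100)

Compute the variance for each distribution:

X ~ Normal(μ=87, σ=4.1):
Var(X) = 16.8100

Y ~ Normal(μ=36, σ=10):
Var(Y) = 100.0000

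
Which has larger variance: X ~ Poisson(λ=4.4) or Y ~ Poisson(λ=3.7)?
X has larger variance (4.4000 > 3.7000)

Compute the variance for each distribution:

X ~ Poisson(λ=4.4):
Var(X) = 4.4000

Y ~ Poisson(λ=3.7):
Var(Y) = 3.7000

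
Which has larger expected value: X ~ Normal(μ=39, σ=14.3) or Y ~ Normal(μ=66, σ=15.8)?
Y has larger mean (66.0000 > 39.0000)

Compute the expected value for each distribution:

X ~ Normal(μ=39, σ=14.3):
E[X] = 39.0000

Y ~ Normal(μ=66, σ=15.8):
E[Y] = 66.0000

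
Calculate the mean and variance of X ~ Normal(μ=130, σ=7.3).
E[X] = 130.0000, Var(X) = 53.2900

We have X ~ Normal(μ=130, σ=7.3).

For a Normal distribution with μ=130, σ=7.3:

Expected value:
E[X] = 130.0000

Variance:
Var(X) = 53.2900

Standard deviation:
σ = √Var(X) = 7.3000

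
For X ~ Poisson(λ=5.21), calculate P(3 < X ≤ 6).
0.494102

We have X ~ Poisson(λ=5.21).

To find P(3 < X ≤ 6), we use:
P(3 < X ≤ 6) = P(X ≤ 6) - P(X ≤ 3)
                 = F(6) - F(3)
                 = 0.730877 - 0.236775
                 = 0.494102

So there's approximately a 49.4% chance that X falls in this range.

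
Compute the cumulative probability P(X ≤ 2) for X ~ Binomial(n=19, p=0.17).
0.349959

We have X ~ Binomial(n=19, p=0.17).

The CDF gives us P(X ≤ k).

Using the CDF:
P(X ≤ 2) = 0.349959

This means there's approximately a 35.0% chance that X is at most 2.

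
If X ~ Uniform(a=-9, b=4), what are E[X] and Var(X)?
E[X] = -2.5000, Var(X) = 14.0833

We have X ~ Uniform(a=-9, b=4).

For a Uniform distribution with a=-9, b=4:

Expected value:
E[X] = -2.5000

Variance:
Var(X) = 14.0833

Standard deviation:
σ = √Var(X) = 3.7528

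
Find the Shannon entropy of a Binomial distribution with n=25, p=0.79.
2.1221 nats

We have X ~ Binomial(n=25, p=0.79).

The Shannon entropy measures the uncertainty or information content of the distribution.

For a Binomial distribution with n=25, p=0.79:
H(X) = 2.1221 nats

(In bits, this would be 3.0615 bits.)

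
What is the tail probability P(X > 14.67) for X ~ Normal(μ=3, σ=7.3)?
0.054951

We have X ~ Normal(μ=3, σ=7.3).

P(X > 14.67) = 1 - P(X ≤ 14.67)
                = 1 - F(14.67)
                = 1 - 0.945049
                = 0.054951

So there's approximately a 5.5% chance that X exceeds 14.67.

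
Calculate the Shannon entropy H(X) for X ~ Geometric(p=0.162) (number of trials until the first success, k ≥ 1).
2.7344 nats

We have X ~ Geometric(p=0.162) (number of trials until the first success, k ≥ 1).

The Shannon entropy measures the uncertainty or information content of the distribution.

For a Geometric distribution with p=0.162 (number of trials until the first success, k ≥ 1):
H(X) = 2.7344 nats

(In bits, this would be 3.9449 bits.)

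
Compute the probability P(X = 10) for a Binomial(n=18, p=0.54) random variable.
0.184951

We have X ~ Binomial(n=18, p=0.54).

For a Binomial distribution, the PMF gives us the probability of each outcome.

Using the PMF formula:
P(X = 10) = 0.184951

Rounded to 4 decimal places: 0.1850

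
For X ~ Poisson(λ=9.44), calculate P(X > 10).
0.347274

We have X ~ Poisson(λ=9.44).

P(X > 10) = 1 - P(X ≤ 10)
                = 1 - F(10)
                = 1 - 0.652726
                = 0.347274

So there's approximately a 34.7% chance that X exceeds 10.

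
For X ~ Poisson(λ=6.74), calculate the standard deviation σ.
2.5962

We have X ~ Poisson(λ=6.74).

For a Poisson distribution with λ=6.74:
σ = √Var(X) = 2.5962

The standard deviation is the square root of the variance.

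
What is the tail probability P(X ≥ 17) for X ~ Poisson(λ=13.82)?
0.228707

We have X ~ Poisson(λ=13.82).

For discrete distributions, P(X ≥ 17) = 1 - P(X ≤ 16).

P(X ≤ 16) = 0.771293
P(X ≥ 17) = 1 - 0.771293 = 0.228707

So there's approximately a 22.9% chance that X is at least 17.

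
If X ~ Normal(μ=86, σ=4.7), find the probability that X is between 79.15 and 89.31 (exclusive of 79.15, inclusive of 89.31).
0.686867

We have X ~ Normal(μ=86, σ=4.7).

To find P(79.15 < X ≤ 89.31), we use:
P(79.15 < X ≤ 89.31) = P(X ≤ 89.31) - P(X ≤ 79.15)
                 = F(89.31) - F(79.15)
                 = 0.759363 - 0.072497
                 = 0.686867

So there's approximately a 68.7% chance that X falls in this range.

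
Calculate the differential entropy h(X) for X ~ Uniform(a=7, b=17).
2.3026 nats

We have X ~ Uniform(a=7, b=17).

The differential entropy measures the uncertainty or information content of the distribution.

For a Uniform distribution with a=7, b=17:
h(X) = 2.3026 nats

(In bits, this would be 3.3219 bits.)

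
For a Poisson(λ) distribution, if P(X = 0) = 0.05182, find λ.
λ = 2.9600

For a Poisson(λ) distribution, the PMF at 0 is:
P(X = 0) = λ^0 e^(-λ) / 0! = e^(-λ)

Given P(X = 0) = 0.05182:
e^(-λ) = 0.05182
-λ = ln(0.05182)
λ = -ln(0.05182) = 2.9600

Verification: e^(-2.9600) = 0.05182 ✓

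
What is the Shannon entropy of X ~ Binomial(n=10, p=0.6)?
1.8536 nats

We have X ~ Binomial(n=10, p=0.6).

The Shannon entropy measures the uncertainty or information content of the distribution.

For a Binomial distribution with n=10, p=0.6:
H(X) = 1.8536 nats

(In bits, this would be 2.6741 bits.)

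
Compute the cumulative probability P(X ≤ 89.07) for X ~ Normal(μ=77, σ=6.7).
0.964187

We have X ~ Normal(μ=77, σ=6.7).

The CDF gives us P(X ≤ k).

Using the CDF:
P(X ≤ 89.07) = 0.964187

This means there's approximately a 96.4% chance that X is at most 89.07.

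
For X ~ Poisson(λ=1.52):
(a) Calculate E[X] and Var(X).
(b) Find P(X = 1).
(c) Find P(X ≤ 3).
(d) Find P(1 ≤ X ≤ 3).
(a) E[X] = 1.5200, Var(X) = 1.5200
(b) P(X = 1) = 0.332442
(c) P(X ≤ 3) = 0.931822
(d) P(1 ≤ X ≤ 3) = 0.713110

We have X ~ Poisson(λ=1.52).

(a) Moments:
E[X] = 1.5200
Var(X) = 1.5200
σ = √Var(X) = 1.2329

(b) Point probability using PMF:
P(X = 1) = 0.332442

(c) Cumulative probability using CDF:
P(X ≤ 3) = F(3) = 0.931822

(d) Range probability:
P(1 ≤ X ≤ 3) = P(X ≤ 3) - P(X ≤ 0)
                   = F(3) - F(0)
                   = 0.931822 - 0.218712
                   = 0.713110

This means approximately 71.3% of outcomes fall in the interval [1, 3].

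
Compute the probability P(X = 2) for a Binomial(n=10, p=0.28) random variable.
0.254794

We have X ~ Binomial(n=10, p=0.28).

For a Binomial distribution, the PMF gives us the probability of each outcome.

Using the PMF formula:
P(X = 2) = 0.254794

Rounded to 4 decimal places: 0.2548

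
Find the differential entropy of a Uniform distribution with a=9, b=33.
3.1781 nats

We have X ~ Uniform(a=9, b=33).

The differential entropy measures the uncertainty or information content of the distribution.

For a Uniform distribution with a=9, b=33:
h(X) = 3.1781 nats

(In bits, this would be 4.5850 bits.)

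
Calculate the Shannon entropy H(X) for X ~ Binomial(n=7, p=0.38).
1.6612 nats

We have X ~ Binomial(n=7, p=0.38).

The Shannon entropy measures the uncertainty or information content of the distribution.

For a Binomial distribution with n=7, p=0.38:
H(X) = 1.6612 nats

(In bits, this would be 2.3965 bits.)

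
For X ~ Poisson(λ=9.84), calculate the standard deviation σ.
3.1369

We have X ~ Poisson(λ=9.84).

For a Poisson distribution with λ=9.84:
σ = √Var(X) = 3.1369

The standard deviation is the square root of the variance.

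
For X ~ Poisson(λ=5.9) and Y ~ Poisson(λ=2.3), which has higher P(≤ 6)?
Y has higher probability (P(Y ≤ 6) = 0.9906 > P(X ≤ 6) = 0.6224)

Compute P(≤ 6) for each distribution:

X ~ Poisson(λ=5.9):
P(X ≤ 6) = 0.6224

Y ~ Poisson(λ=2.3):
P(Y ≤ 6) = 0.9906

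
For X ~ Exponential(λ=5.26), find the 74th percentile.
0.2561

We have X ~ Exponential(λ=5.26).

We want to find x such that P(X ≤ x) = 0.74.

This is the 74th percentile, which means 74% of values fall below this point.

Using the inverse CDF (quantile function):
x = F⁻¹(0.74) = 0.2561

Verification: P(X ≤ 0.2561) = 0.74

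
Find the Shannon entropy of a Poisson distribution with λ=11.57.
2.6356 nats

We have X ~ Poisson(λ=11.57).

The Shannon entropy measures the uncertainty or information content of the distribution.

For a Poisson distribution with λ=11.57:
H(X) = 2.6356 nats

(In bits, this would be 3.8024 bits.)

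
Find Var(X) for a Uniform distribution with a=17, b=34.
24.0833

We have X ~ Uniform(a=17, b=34).

For a Uniform distribution with a=17, b=34:
Var(X) = 24.0833

The variance measures the spread of the distribution around the mean.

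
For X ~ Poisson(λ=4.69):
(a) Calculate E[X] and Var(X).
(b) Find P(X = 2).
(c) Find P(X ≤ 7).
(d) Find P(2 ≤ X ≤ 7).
(a) E[X] = 4.6900, Var(X) = 4.6900
(b) P(X = 2) = 0.101036
(c) P(X ≤ 7) = 0.896943
(d) P(2 ≤ X ≤ 7) = 0.844671

We have X ~ Poisson(λ=4.69).

(a) Moments:
E[X] = 4.6900
Var(X) = 4.6900
σ = √Var(X) = 2.1656

(b) Point probability using PMF:
P(X = 2) = 0.101036

(c) Cumulative probability using CDF:
P(X ≤ 7) = F(7) = 0.896943

(d) Range probability:
P(2 ≤ X ≤ 7) = P(X ≤ 7) - P(X ≤ 1)
                   = F(7) - F(1)
                   = 0.896943 - 0.052272
                   = 0.844671

This means approximately 84.5% of outcomes fall in the interval [2, 7].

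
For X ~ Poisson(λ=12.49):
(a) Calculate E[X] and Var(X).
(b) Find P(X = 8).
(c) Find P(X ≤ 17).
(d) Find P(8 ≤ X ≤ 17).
(a) E[X] = 12.4900, Var(X) = 12.4900
(b) P(X = 8) = 0.055289
(c) P(X ≤ 17) = 0.916301
(d) P(8 ≤ X ≤ 17) = 0.846122

We have X ~ Poisson(λ=12.49).

(a) Moments:
E[X] = 12.4900
Var(X) = 12.4900
σ = √Var(X) = 3.5341

(b) Point probability using PMF:
P(X = 8) = 0.055289

(c) Cumulative probability using CDF:
P(X ≤ 17) = F(17) = 0.916301

(d) Range probability:
P(8 ≤ X ≤ 17) = P(X ≤ 17) - P(X ≤ 7)
                   = F(17) - F(7)
                   = 0.916301 - 0.070179
                   = 0.846122

This means approximately 84.6% of outcomes fall in the interval [8, 17].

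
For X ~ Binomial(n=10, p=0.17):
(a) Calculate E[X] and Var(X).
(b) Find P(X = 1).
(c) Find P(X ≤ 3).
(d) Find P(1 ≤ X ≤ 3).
(a) E[X] = 1.7000, Var(X) = 1.4110
(b) P(X = 1) = 0.317798
(c) P(X ≤ 3) = 0.925853
(d) P(1 ≤ X ≤ 3) = 0.770692

We have X ~ Binomial(n=10, p=0.17).

(a) Moments:
E[X] = 1.7000
Var(X) = 1.4110
σ = √Var(X) = 1.1879

(b) Point probability using PMF:
P(X = 1) = 0.317798

(c) Cumulative probability using CDF:
P(X ≤ 3) = F(3) = 0.925853

(d) Range probability:
P(1 ≤ X ≤ 3) = P(X ≤ 3) - P(X ≤ 0)
                   = F(3) - F(0)
                   = 0.925853 - 0.155160
                   = 0.770692

This means approximately 77.1% of outcomes fall in the interval [1, 3].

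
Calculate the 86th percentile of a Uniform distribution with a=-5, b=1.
0.1600

We have X ~ Uniform(a=-5, b=1).

We want to find x such that P(X ≤ x) = 0.86.

This is the 86th percentile, which means 86% of values fall below this point.

Using the inverse CDF (quantile function):
x = F⁻¹(0.86) = 0.1600

Verification: P(X ≤ 0.1600) = 0.86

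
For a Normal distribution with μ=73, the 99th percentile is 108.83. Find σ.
σ = 15.4018

For X ~ Normal(μ, σ), the p-th percentile satisfies x = μ + z_p × σ,
where z_p = Φ⁻¹(p) is the standard normal quantile.

Step 1: z_{0.99} = Φ⁻¹(0.99) = 2.3263

Step 2: Solve for σ:
108.83 = 73 + 2.3263 × σ
σ = (108.83 - 73) / 2.3263
σ = 35.83 / 2.3263
σ = 15.4018

Verification: μ + z × σ = 73 + 2.3263 × 15.4018 = 108.83 ✓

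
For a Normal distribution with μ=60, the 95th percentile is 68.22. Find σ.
σ = 4.9974

For X ~ Normal(μ, σ), the p-th percentile satisfies x = μ + z_p × σ,
where z_p = Φ⁻¹(p) is the standard normal quantile.

Step 1: z_{0.95} = Φ⁻¹(0.95) = 1.6449

Step 2: Solve for σ:
68.22 = 60 + 1.6449 × σ
σ = (68.22 - 60) / 1.6449
σ = 8.22 / 1.6449
σ = 4.9974

Verification: μ + z × σ = 60 + 1.6449 × 4.9974 = 68.22 ✓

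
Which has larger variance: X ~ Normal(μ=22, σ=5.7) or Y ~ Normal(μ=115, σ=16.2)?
Y has larger variance (262.4400 > 32.4900)

Compute the variance for each distribution:

X ~ Normal(μ=22, σ=5.7):
Var(X) = 32.4900

Y ~ Normal(μ=115, σ=16.2):
Var(Y) = 262.4400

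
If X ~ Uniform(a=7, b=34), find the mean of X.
20.5000

We have X ~ Uniform(a=7, b=34).

For a Uniform distribution with a=7, b=34:
E[X] = 20.5000

This is the expected (average) value of X.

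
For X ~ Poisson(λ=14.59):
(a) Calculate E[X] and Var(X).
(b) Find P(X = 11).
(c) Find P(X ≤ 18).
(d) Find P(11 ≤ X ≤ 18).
(a) E[X] = 14.5900, Var(X) = 14.5900
(b) P(X = 11) = 0.073637
(c) P(X ≤ 18) = 0.847206
(d) P(11 ≤ X ≤ 18) = 0.707413

We have X ~ Poisson(λ=14.59).

(a) Moments:
E[X] = 14.5900
Var(X) = 14.5900
σ = √Var(X) = 3.8197

(b) Point probability using PMF:
P(X = 11) = 0.073637

(c) Cumulative probability using CDF:
P(X ≤ 18) = F(18) = 0.847206

(d) Range probability:
P(11 ≤ X ≤ 18) = P(X ≤ 18) - P(X ≤ 10)
                   = F(18) - F(10)
                   = 0.847206 - 0.139793
                   = 0.707413

This means approximately 70.7% of outcomes fall in the interval [11, 18].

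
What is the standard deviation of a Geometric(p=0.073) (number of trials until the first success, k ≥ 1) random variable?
13.1892

We have X ~ Geometric(p=0.073) (number of trials until the first success, k ≥ 1).

For a Geometric distribution with p=0.073 (number of trials until the first success, k ≥ 1):
σ = √Var(X) = 13.1892

The standard deviation is the square root of the variance.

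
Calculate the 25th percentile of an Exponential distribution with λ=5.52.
0.0521

We have X ~ Exponential(λ=5.52).

We want to find x such that P(X ≤ x) = 0.25.

This is the 25th percentile, which means 25% of values fall below this point.

Using the inverse CDF (quantile function):
x = F⁻¹(0.25) = 0.0521

Verification: P(X ≤ 0.0521) = 0.25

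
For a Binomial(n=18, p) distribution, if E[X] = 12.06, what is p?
p = 0.67

For a Binomial(n, p) distribution:
E[X] = n × p

Given n = 18 and E[X] = 12.06:
12.06 = 18 × p
p = 12.06 / 18 = 0.67

Verification: Binomial(18, 0.67) has E[X] = 12.06 ✓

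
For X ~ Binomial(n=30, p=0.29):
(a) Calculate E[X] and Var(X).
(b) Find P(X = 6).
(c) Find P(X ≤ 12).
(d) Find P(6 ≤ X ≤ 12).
(a) E[X] = 8.7000, Var(X) = 6.1770
(b) P(X = 6) = 0.095107
(c) P(X ≤ 12) = 0.933293
(d) P(6 ≤ X ≤ 12) = 0.838595

We have X ~ Binomial(n=30, p=0.29).

(a) Moments:
E[X] = 8.7000
Var(X) = 6.1770
σ = √Var(X) = 2.4854

(b) Point probability using PMF:
P(X = 6) = 0.095107

(c) Cumulative probability using CDF:
P(X ≤ 12) = F(12) = 0.933293

(d) Range probability:
P(6 ≤ X ≤ 12) = P(X ≤ 12) - P(X ≤ 5)
                   = F(12) - F(5)
                   = 0.933293 - 0.094698
                   = 0.838595

This means approximately 83.9% of outcomes fall in the interval [6, 12].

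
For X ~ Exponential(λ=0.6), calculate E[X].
1.6667

We have X ~ Exponential(λ=0.6).

For an Exponential distribution with λ=0.6:
E[X] = 1.6667

This is the expected (average) value of X.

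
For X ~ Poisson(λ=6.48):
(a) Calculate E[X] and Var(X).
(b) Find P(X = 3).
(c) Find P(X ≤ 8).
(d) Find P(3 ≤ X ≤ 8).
(a) E[X] = 6.4800, Var(X) = 6.4800
(b) P(X = 3) = 0.069558
(c) P(X ≤ 8) = 0.793944
(d) P(3 ≤ X ≤ 8) = 0.750268

We have X ~ Poisson(λ=6.48).

(a) Moments:
E[X] = 6.4800
Var(X) = 6.4800
σ = √Var(X) = 2.5456

(b) Point probability using PMF:
P(X = 3) = 0.069558

(c) Cumulative probability using CDF:
P(X ≤ 8) = F(8) = 0.793944

(d) Range probability:
P(3 ≤ X ≤ 8) = P(X ≤ 8) - P(X ≤ 2)
                   = F(8) - F(2)
                   = 0.793944 - 0.043676
                   = 0.750268

This means approximately 75.0% of outcomes fall in the interval [3, 8].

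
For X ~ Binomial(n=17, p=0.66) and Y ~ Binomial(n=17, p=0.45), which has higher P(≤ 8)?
Y has higher probability (P(Y ≤ 8) = 0.6626 > P(X ≤ 8) = 0.0845)

Compute P(≤ 8) for each distribution:

X ~ Binomial(n=17, p=0.66):
P(X ≤ 8) = 0.0845

Y ~ Binomial(n=17, p=0.45):
P(Y ≤ 8) = 0.6626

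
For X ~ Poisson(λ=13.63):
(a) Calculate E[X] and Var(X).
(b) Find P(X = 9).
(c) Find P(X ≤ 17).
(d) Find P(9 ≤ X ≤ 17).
(a) E[X] = 13.6300, Var(X) = 13.6300
(b) P(X = 9) = 0.053860
(c) P(X ≤ 17) = 0.852507
(d) P(9 ≤ X ≤ 17) = 0.778261

We have X ~ Poisson(λ=13.63).

(a) Moments:
E[X] = 13.6300
Var(X) = 13.6300
σ = √Var(X) = 3.6919

(b) Point probability using PMF:
P(X = 9) = 0.053860

(c) Cumulative probability using CDF:
P(X ≤ 17) = F(17) = 0.852507

(d) Range probability:
P(9 ≤ X ≤ 17) = P(X ≤ 17) - P(X ≤ 8)
                   = F(17) - F(8)
                   = 0.852507 - 0.074246
                   = 0.778261

This means approximately 77.8% of outcomes fall in the interval [9, 17].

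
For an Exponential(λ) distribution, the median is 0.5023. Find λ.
λ = 1.3799

For X ~ Exponential(λ), the CDF is F(x) = 1 - e^(-λx).
The median m satisfies F(m) = 0.5:
1 - e^(-λm) = 0.5
e^(-λm) = 0.5
λm = ln(2)
m = ln(2) / λ

Given m = 0.5023:
λ = ln(2) / 0.5023 = 0.693147 / 0.5023 = 1.3799

Verification: ln(2) / 1.3799 = 0.5023 ✓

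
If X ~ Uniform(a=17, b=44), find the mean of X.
30.5000

We have X ~ Uniform(a=17, b=44).

For a Uniform distribution with a=17, b=44:
E[X] = 30.5000

This is the expected (average) value of X.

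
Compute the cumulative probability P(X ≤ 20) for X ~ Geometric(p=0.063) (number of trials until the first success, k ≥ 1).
0.727860

We have X ~ Geometric(p=0.063) (number of trials until the first success, k ≥ 1).

The CDF gives us P(X ≤ k).

Using the CDF:
P(X ≤ 20) = 0.727860

This means there's approximately a 72.8% chance that X is at most 20.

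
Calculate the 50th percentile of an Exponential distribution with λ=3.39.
0.2045

We have X ~ Exponential(λ=3.39).

We want to find x such that P(X ≤ x) = 0.5.

This is the 50th percentile, which means 50% of values fall below this point.

Using the inverse CDF (quantile function):
x = F⁻¹(0.5) = 0.2045

Verification: P(X ≤ 0.2045) = 0.5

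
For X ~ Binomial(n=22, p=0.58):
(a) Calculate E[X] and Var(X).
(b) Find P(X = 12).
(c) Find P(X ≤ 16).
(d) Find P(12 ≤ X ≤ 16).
(a) E[X] = 12.7600, Var(X) = 5.3592
(b) P(X = 12) = 0.160065
(c) P(X ≤ 16) = 0.950192
(d) P(12 ≤ X ≤ 16) = 0.659384

We have X ~ Binomial(n=22, p=0.58).

(a) Moments:
E[X] = 12.7600
Var(X) = 5.3592
σ = √Var(X) = 2.3150

(b) Point probability using PMF:
P(X = 12) = 0.160065

(c) Cumulative probability using CDF:
P(X ≤ 16) = F(16) = 0.950192

(d) Range probability:
P(12 ≤ X ≤ 16) = P(X ≤ 16) - P(X ≤ 11)
                   = F(16) - F(11)
                   = 0.950192 - 0.290808
                   = 0.659384

This means approximately 65.9% of outcomes fall in the interval [12, 16].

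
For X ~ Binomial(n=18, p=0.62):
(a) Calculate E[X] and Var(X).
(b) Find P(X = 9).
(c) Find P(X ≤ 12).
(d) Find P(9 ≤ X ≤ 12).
(a) E[X] = 11.1600, Var(X) = 4.2408
(b) P(X = 9) = 0.108741
(c) P(X ≤ 12) = 0.737908
(d) P(9 ≤ X ≤ 12) = 0.638224

We have X ~ Binomial(n=18, p=0.62).

(a) Moments:
E[X] = 11.1600
Var(X) = 4.2408
σ = √Var(X) = 2.0593

(b) Point probability using PMF:
P(X = 9) = 0.108741

(c) Cumulative probability using CDF:
P(X ≤ 12) = F(12) = 0.737908

(d) Range probability:
P(9 ≤ X ≤ 12) = P(X ≤ 12) - P(X ≤ 8)
                   = F(12) - F(8)
                   = 0.737908 - 0.099684
                   = 0.638224

This means approximately 63.8% of outcomes fall in the interval [9, 12].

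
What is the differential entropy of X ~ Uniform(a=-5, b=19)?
3.1781 nats

We have X ~ Uniform(a=-5, b=19).

The differential entropy measures the uncertainty or information content of the distribution.

For a Uniform distribution with a=-5, b=19:
h(X) = 3.1781 nats

(In bits, this would be 4.5850 bits.)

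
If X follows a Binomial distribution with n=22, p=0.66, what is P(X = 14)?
0.169936

We have X ~ Binomial(n=22, p=0.66).

For a Binomial distribution, the PMF gives us the probability of each outcome.

Using the PMF formula:
P(X = 14) = 0.169936

Rounded to 4 decimal places: 0.1699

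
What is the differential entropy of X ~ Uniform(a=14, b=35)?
3.0445 nats

We have X ~ Uniform(a=14, b=35).

The differential entropy measures the uncertainty or information content of the distribution.

For a Uniform distribution with a=14, b=35:
h(X) = 3.0445 nats

(In bits, this would be 4.3923 bits.)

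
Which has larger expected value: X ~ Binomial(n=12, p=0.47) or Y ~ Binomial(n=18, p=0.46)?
Y has larger mean (8.2800 > 5.6400)

Compute the expected value for each distribution:

X ~ Binomial(n=12, p=0.47):
E[X] = 5.6400

Y ~ Binomial(n=18, p=0.46):
E[Y] = 8.2800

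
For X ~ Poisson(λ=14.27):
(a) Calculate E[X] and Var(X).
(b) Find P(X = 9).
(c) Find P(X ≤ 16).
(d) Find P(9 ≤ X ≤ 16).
(a) E[X] = 14.2700, Var(X) = 14.2700
(b) P(X = 9) = 0.042921
(c) P(X ≤ 16) = 0.732114
(d) P(9 ≤ X ≤ 16) = 0.677815

We have X ~ Poisson(λ=14.27).

(a) Moments:
E[X] = 14.2700
Var(X) = 14.2700
σ = √Var(X) = 3.7776

(b) Point probability using PMF:
P(X = 9) = 0.042921

(c) Cumulative probability using CDF:
P(X ≤ 16) = F(16) = 0.732114

(d) Range probability:
P(9 ≤ X ≤ 16) = P(X ≤ 16) - P(X ≤ 8)
                   = F(16) - F(8)
                   = 0.732114 - 0.054299
                   = 0.677815

This means approximately 67.8% of outcomes fall in the interval [9, 16].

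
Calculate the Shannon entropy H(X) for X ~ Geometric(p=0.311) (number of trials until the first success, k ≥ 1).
1.9932 nats

We have X ~ Geometric(p=0.311) (number of trials until the first success, k ≥ 1).

The Shannon entropy measures the uncertainty or information content of the distribution.

For a Geometric distribution with p=0.311 (number of trials until the first success, k ≥ 1):
H(X) = 1.9932 nats

(In bits, this would be 2.8756 bits.)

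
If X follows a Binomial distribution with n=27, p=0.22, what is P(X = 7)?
0.153914

We have X ~ Binomial(n=27, p=0.22).

For a Binomial distribution, the PMF gives us the probability of each outcome.

Using the PMF formula:
P(X = 7) = 0.153914

Rounded to 4 decimal places: 0.1539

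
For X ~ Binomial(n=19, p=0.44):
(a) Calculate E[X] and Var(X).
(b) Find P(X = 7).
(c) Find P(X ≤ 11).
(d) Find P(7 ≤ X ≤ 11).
(a) E[X] = 8.3600, Var(X) = 4.6816
(b) P(X = 7) = 0.153021
(c) P(X ≤ 11) = 0.926167
(d) P(7 ≤ X ≤ 11) = 0.730115

We have X ~ Binomial(n=19, p=0.44).

(a) Moments:
E[X] = 8.3600
Var(X) = 4.6816
σ = √Var(X) = 2.1637

(b) Point probability using PMF:
P(X = 7) = 0.153021

(c) Cumulative probability using CDF:
P(X ≤ 11) = F(11) = 0.926167

(d) Range probability:
P(7 ≤ X ≤ 11) = P(X ≤ 11) - P(X ≤ 6)
                   = F(11) - F(6)
                   = 0.926167 - 0.196053
                   = 0.730115

This means approximately 73.0% of outcomes fall in the interval [7, 11].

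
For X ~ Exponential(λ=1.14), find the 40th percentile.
0.4481

We have X ~ Exponential(λ=1.14).

We want to find x such that P(X ≤ x) = 0.4.

This is the 40th percentile, which means 40% of values fall below this point.

Using the inverse CDF (quantile function):
x = F⁻¹(0.4) = 0.4481

Verification: P(X ≤ 0.4481) = 0.4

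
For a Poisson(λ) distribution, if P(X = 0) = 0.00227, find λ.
λ = 6.0880

For a Poisson(λ) distribution, the PMF at 0 is:
P(X = 0) = λ^0 e^(-λ) / 0! = e^(-λ)

Given P(X = 0) = 0.00227:
e^(-λ) = 0.00227
-λ = ln(0.00227)
λ = -ln(0.00227) = 6.0880

Verification: e^(-6.0880) = 0.00227 ✓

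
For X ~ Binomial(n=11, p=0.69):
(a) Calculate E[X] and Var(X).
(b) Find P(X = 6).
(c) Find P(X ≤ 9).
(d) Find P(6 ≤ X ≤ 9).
(a) E[X] = 7.5900, Var(X) = 2.3529
(b) P(X = 6) = 0.142740
(c) P(X ≤ 9) = 0.899706
(d) P(6 ≤ X ≤ 9) = 0.809617

We have X ~ Binomial(n=11, p=0.69).

(a) Moments:
E[X] = 7.5900
Var(X) = 2.3529
σ = √Var(X) = 1.5339

(b) Point probability using PMF:
P(X = 6) = 0.142740

(c) Cumulative probability using CDF:
P(X ≤ 9) = F(9) = 0.899706

(d) Range probability:
P(6 ≤ X ≤ 9) = P(X ≤ 9) - P(X ≤ 5)
                   = F(9) - F(5)
                   = 0.899706 - 0.090089
                   = 0.809617

This means approximately 81.0% of outcomes fall in the interval [6, 9].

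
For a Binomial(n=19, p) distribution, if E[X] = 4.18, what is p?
p = 0.22

For a Binomial(n, p) distribution:
E[X] = n × p

Given n = 19 and E[X] = 4.18:
4.18 = 19 × p
p = 4.18 / 19 = 0.22

Verification: Binomial(19, 0.22) has E[X] = 4.18 ✓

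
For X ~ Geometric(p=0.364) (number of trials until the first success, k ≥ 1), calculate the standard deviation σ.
2.1909

We have X ~ Geometric(p=0.364) (number of trials until the first success, k ≥ 1).

For a Geometric distribution with p=0.364 (number of trials until the first success, k ≥ 1):
σ = √Var(X) = 2.1909

The standard deviation is the square root of the variance.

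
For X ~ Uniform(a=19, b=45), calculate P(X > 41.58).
0.131538

We have X ~ Uniform(a=19, b=45).

P(X > 41.58) = 1 - P(X ≤ 41.58)
                = 1 - F(41.58)
                = 1 - 0.868462
                = 0.131538

So there's approximately a 13.2% chance that X exceeds 41.58.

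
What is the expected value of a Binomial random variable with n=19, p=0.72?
13.6800

We have X ~ Binomial(n=19, p=0.72).

For a Binomial distribution with n=19, p=0.72:
E[X] = 13.6800

This is the expected (average) value of X.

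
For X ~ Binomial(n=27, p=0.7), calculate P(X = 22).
0.076700

We have X ~ Binomial(n=27, p=0.7).

For a Binomial distribution, the PMF gives us the probability of each outcome.

Using the PMF formula:
P(X = 22) = 0.076700

Rounded to 4 decimal places: 0.0767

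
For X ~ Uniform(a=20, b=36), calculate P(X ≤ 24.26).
0.266250

We have X ~ Uniform(a=20, b=36).

The CDF gives us P(X ≤ k).

Using the CDF:
P(X ≤ 24.26) = 0.266250

This means there's approximately a 26.6% chance that X is at most 24.26.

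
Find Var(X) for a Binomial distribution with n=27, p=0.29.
5.5593

We have X ~ Binomial(n=27, p=0.29).

For a Binomial distribution with n=27, p=0.29:
Var(X) = 5.5593

The variance measures the spread of the distribution around the mean.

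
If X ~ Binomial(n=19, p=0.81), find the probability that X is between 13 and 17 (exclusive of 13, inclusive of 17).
0.764717

We have X ~ Binomial(n=19, p=0.81).

To find P(13 < X ≤ 17), we use:
P(13 < X ≤ 17) = P(X ≤ 17) - P(X ≤ 13)
                 = F(17) - F(13)
                 = 0.900424 - 0.135707
                 = 0.764717

So there's approximately a 76.5% chance that X falls in this range.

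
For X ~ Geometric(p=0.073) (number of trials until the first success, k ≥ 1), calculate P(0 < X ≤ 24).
0.837851

We have X ~ Geometric(p=0.073) (number of trials until the first success, k ≥ 1).

To find P(0 < X ≤ 24), we use:
P(0 < X ≤ 24) = P(X ≤ 24) - P(X ≤ 0)
                 = F(24) - F(0)
                 = 0.837851 - 0.000000
                 = 0.837851

So there's approximately a 83.8% chance that X falls in this range.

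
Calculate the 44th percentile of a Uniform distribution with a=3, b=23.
11.8000

We have X ~ Uniform(a=3, b=23).

We want to find x such that P(X ≤ x) = 0.44.

This is the 44th percentile, which means 44% of values fall below this point.

Using the inverse CDF (quantile function):
x = F⁻¹(0.44) = 11.8000

Verification: P(X ≤ 11.8000) = 0.44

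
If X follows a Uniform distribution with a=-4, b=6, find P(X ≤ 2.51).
0.651000

We have X ~ Uniform(a=-4, b=6).

The CDF gives us P(X ≤ k).

Using the CDF:
P(X ≤ 2.51) = 0.651000

This means there's approximately a 65.1% chance that X is at most 2.51.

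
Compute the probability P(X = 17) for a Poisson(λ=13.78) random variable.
0.067856

We have X ~ Poisson(λ=13.78).

For a Poisson distribution, the PMF gives us the probability of each outcome.

Using the PMF formula:
P(X = 17) = 0.067856

Rounded to 4 decimal places: 0.0679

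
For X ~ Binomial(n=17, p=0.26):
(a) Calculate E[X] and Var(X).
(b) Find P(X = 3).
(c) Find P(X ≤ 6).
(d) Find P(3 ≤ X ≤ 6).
(a) E[X] = 4.4200, Var(X) = 3.2708
(b) P(X = 3) = 0.176471
(c) P(X ≤ 6) = 0.873205
(d) P(3 ≤ X ≤ 6) = 0.731031

We have X ~ Binomial(n=17, p=0.26).

(a) Moments:
E[X] = 4.4200
Var(X) = 3.2708
σ = √Var(X) = 1.8085

(b) Point probability using PMF:
P(X = 3) = 0.176471

(c) Cumulative probability using CDF:
P(X ≤ 6) = F(6) = 0.873205

(d) Range probability:
P(3 ≤ X ≤ 6) = P(X ≤ 6) - P(X ≤ 2)
                   = F(6) - F(2)
                   = 0.873205 - 0.142174
                   = 0.731031

This means approximately 73.1% of outcomes fall in the interval [3, 6].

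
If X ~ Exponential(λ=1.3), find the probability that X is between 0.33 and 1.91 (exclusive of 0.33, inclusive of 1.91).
0.567668

We have X ~ Exponential(λ=1.3).

To find P(0.33 < X ≤ 1.91), we use:
P(0.33 < X ≤ 1.91) = P(X ≤ 1.91) - P(X ≤ 0.33)
                 = F(1.91) - F(0.33)
                 = 0.916508 - 0.348840
                 = 0.567668

So there's approximately a 56.8% chance that X falls in this range.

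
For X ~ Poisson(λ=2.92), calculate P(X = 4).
0.163373

We have X ~ Poisson(λ=2.92).

For a Poisson distribution, the PMF gives us the probability of each outcome.

Using the PMF formula:
P(X = 4) = 0.163373

Rounded to 4 decimal places: 0.1634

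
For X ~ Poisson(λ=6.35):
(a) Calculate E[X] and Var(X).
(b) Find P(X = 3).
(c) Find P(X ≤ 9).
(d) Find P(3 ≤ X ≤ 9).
(a) E[X] = 6.3500, Var(X) = 6.3500
(b) P(X = 3) = 0.074542
(c) P(X ≤ 9) = 0.889881
(d) P(3 ≤ X ≤ 9) = 0.841826

We have X ~ Poisson(λ=6.35).

(a) Moments:
E[X] = 6.3500
Var(X) = 6.3500
σ = √Var(X) = 2.5199

(b) Point probability using PMF:
P(X = 3) = 0.074542

(c) Cumulative probability using CDF:
P(X ≤ 9) = F(9) = 0.889881

(d) Range probability:
P(3 ≤ X ≤ 9) = P(X ≤ 9) - P(X ≤ 2)
                   = F(9) - F(2)
                   = 0.889881 - 0.048055
                   = 0.841826

This means approximately 84.2% of outcomes fall in the interval [3, 9].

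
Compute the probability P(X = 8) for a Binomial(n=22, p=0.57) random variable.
0.026327

We have X ~ Binomial(n=22, p=0.57).

For a Binomial distribution, the PMF gives us the probability of each outcome.

Using the PMF formula:
P(X = 8) = 0.026327

Rounded to 4 decimal places: 0.0263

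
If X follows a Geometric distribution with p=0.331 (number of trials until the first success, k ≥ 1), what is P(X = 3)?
0.148143

We have X ~ Geometric(p=0.331) (number of trials until the first success, k ≥ 1).

For a Geometric distribution, the PMF gives us the probability of each outcome.

Using the PMF formula:
P(X = 3) = 0.148143

Rounded to 4 decimal places: 0.1481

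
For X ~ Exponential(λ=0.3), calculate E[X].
3.3333

We have X ~ Exponential(λ=0.3).

For an Exponential distribution with λ=0.3:
E[X] = 3.3333

This is the expected (average) value of X.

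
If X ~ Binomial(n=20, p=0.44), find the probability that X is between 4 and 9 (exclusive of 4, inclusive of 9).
0.603100

We have X ~ Binomial(n=20, p=0.44).

To find P(4 < X ≤ 9), we use:
P(4 < X ≤ 9) = P(X ≤ 9) - P(X ≤ 4)
                 = F(9) - F(4)
                 = 0.626407 - 0.023307
                 = 0.603100

So there's approximately a 60.3% chance that X falls in this range.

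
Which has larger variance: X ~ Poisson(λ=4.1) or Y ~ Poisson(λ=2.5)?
X has larger variance (4.1000 > 2.5000)

Compute the variance for each distribution:

X ~ Poisson(λ=4.1):
Var(X) = 4.1000

Y ~ Poisson(λ=2.5):
Var(Y) = 2.5000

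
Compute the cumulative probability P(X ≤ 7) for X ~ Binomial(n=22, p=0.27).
0.777862

We have X ~ Binomial(n=22, p=0.27).

The CDF gives us P(X ≤ k).

Using the CDF:
P(X ≤ 7) = 0.777862

This means there's approximately a 77.8% chance that X is at most 7.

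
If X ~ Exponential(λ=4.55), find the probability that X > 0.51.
0.098224

We have X ~ Exponential(λ=4.55).

P(X > 0.51) = 1 - P(X ≤ 0.51)
                = 1 - F(0.51)
                = 1 - 0.901776
                = 0.098224

So there's approximately a 9.8% chance that X exceeds 0.51.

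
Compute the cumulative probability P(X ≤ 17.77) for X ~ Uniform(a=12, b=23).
0.524545

We have X ~ Uniform(a=12, b=23).

The CDF gives us P(X ≤ k).

Using the CDF:
P(X ≤ 17.77) = 0.524545

This means there's approximately a 52.5% chance that X is at most 17.77.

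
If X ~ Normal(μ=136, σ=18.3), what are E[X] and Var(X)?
E[X] = 136.0000, Var(X) = 334.8900

We have X ~ Normal(μ=136, σ=18.3).

For a Normal distribution with μ=136, σ=18.3:

Expected value:
E[X] = 136.0000

Variance:
Var(X) = 334.8900

Standard deviation:
σ = √Var(X) = 18.3000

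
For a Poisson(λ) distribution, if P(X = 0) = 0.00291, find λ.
λ = 5.8396

For a Poisson(λ) distribution, the PMF at 0 is:
P(X = 0) = λ^0 e^(-λ) / 0! = e^(-λ)

Given P(X = 0) = 0.00291:
e^(-λ) = 0.00291
-λ = ln(0.00291)
λ = -ln(0.00291) = 5.8396

Verification: e^(-5.8396) = 0.00291 ✓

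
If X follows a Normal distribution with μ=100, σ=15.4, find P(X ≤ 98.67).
0.465589

We have X ~ Normal(μ=100, σ=15.4).

The CDF gives us P(X ≤ k).

Using the CDF:
P(X ≤ 98.67) = 0.465589

This means there's approximately a 46.6% chance that X is at most 98.67.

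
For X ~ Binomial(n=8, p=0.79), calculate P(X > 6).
0.474337

We have X ~ Binomial(n=8, p=0.79).

P(X > 6) = 1 - P(X ≤ 6)
                = 1 - F(6)
                = 1 - 0.525663
                = 0.474337

So there's approximately a 47.4% chance that X exceeds 6.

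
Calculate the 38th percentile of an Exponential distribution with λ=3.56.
0.1343

We have X ~ Exponential(λ=3.56).

We want to find x such that P(X ≤ x) = 0.38.

This is the 38th percentile, which means 38% of values fall below this point.

Using the inverse CDF (quantile function):
x = F⁻¹(0.38) = 0.1343

Verification: P(X ≤ 0.1343) = 0.38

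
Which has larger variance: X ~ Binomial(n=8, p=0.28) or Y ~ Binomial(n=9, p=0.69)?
Y has larger variance (1.9251 > 1.6128)

Compute the variance for each distribution:

X ~ Binomial(n=8, p=0.28):
Var(X) = 1.6128

Y ~ Binomial(n=9, p=0.69):
Var(Y) = 1.9251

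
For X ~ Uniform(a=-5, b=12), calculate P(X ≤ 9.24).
0.837647

We have X ~ Uniform(a=-5, b=12).

The CDF gives us P(X ≤ k).

Using the CDF:
P(X ≤ 9.24) = 0.837647

This means there's approximately a 83.8% chance that X is at most 9.24.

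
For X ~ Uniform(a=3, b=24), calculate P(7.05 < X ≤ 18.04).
0.523333

We have X ~ Uniform(a=3, b=24).

To find P(7.05 < X ≤ 18.04), we use:
P(7.05 < X ≤ 18.04) = P(X ≤ 18.04) - P(X ≤ 7.05)
                 = F(18.04) - F(7.05)
                 = 0.716190 - 0.192857
                 = 0.523333

So there's approximately a 52.3% chance that X falls in this range.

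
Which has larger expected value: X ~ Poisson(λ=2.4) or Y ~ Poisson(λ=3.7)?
Y has larger mean (3.7000 > 2.4000)

Compute the expected value for each distribution:

X ~ Poisson(λ=2.4):
E[X] = 2.4000

Y ~ Poisson(λ=3.7):
E[Y] = 3.7000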